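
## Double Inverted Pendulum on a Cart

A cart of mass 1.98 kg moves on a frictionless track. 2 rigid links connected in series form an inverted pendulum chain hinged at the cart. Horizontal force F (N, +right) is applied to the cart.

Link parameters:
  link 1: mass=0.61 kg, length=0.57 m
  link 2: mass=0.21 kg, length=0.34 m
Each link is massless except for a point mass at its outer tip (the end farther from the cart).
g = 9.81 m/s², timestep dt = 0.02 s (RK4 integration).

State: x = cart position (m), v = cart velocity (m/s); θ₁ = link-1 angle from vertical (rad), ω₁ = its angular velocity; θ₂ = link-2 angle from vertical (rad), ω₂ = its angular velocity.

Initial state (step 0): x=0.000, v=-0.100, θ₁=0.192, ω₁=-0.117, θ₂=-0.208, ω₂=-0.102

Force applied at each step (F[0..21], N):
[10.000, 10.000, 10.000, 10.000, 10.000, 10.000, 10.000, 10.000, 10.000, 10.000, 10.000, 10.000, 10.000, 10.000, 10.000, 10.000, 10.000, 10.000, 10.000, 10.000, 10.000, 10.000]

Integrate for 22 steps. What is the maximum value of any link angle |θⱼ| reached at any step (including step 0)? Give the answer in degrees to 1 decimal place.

apply F[0]=+10.000 → step 1: x=-0.001, v=-0.015, θ₁=0.189, ω₁=-0.156, θ₂=-0.213, ω₂=-0.408
apply F[1]=+10.000 → step 2: x=-0.001, v=0.071, θ₁=0.186, ω₁=-0.197, θ₂=-0.224, ω₂=-0.715
apply F[2]=+10.000 → step 3: x=0.002, v=0.157, θ₁=0.181, ω₁=-0.240, θ₂=-0.242, ω₂=-1.029
apply F[3]=+10.000 → step 4: x=0.006, v=0.244, θ₁=0.176, ω₁=-0.286, θ₂=-0.266, ω₂=-1.349
apply F[4]=+10.000 → step 5: x=0.011, v=0.332, θ₁=0.170, ω₁=-0.335, θ₂=-0.296, ω₂=-1.680
apply F[5]=+10.000 → step 6: x=0.019, v=0.420, θ₁=0.163, ω₁=-0.389, θ₂=-0.333, ω₂=-2.022
apply F[6]=+10.000 → step 7: x=0.028, v=0.509, θ₁=0.154, ω₁=-0.449, θ₂=-0.377, ω₂=-2.378
apply F[7]=+10.000 → step 8: x=0.039, v=0.599, θ₁=0.145, ω₁=-0.516, θ₂=-0.428, ω₂=-2.747
apply F[8]=+10.000 → step 9: x=0.052, v=0.690, θ₁=0.134, ω₁=-0.593, θ₂=-0.487, ω₂=-3.129
apply F[9]=+10.000 → step 10: x=0.067, v=0.782, θ₁=0.121, ω₁=-0.683, θ₂=-0.553, ω₂=-3.523
apply F[10]=+10.000 → step 11: x=0.084, v=0.876, θ₁=0.106, ω₁=-0.787, θ₂=-0.628, ω₂=-3.928
apply F[11]=+10.000 → step 12: x=0.102, v=0.971, θ₁=0.089, ω₁=-0.910, θ₂=-0.710, ω₂=-4.339
apply F[12]=+10.000 → step 13: x=0.122, v=1.067, θ₁=0.070, ω₁=-1.056, θ₂=-0.801, ω₂=-4.753
apply F[13]=+10.000 → step 14: x=0.145, v=1.165, θ₁=0.047, ω₁=-1.227, θ₂=-0.900, ω₂=-5.165
apply F[14]=+10.000 → step 15: x=0.169, v=1.264, θ₁=0.020, ω₁=-1.429, θ₂=-1.008, ω₂=-5.569
apply F[15]=+10.000 → step 16: x=0.195, v=1.365, θ₁=-0.011, ω₁=-1.665, θ₂=-1.123, ω₂=-5.958
apply F[16]=+10.000 → step 17: x=0.224, v=1.467, θ₁=-0.046, ω₁=-1.937, θ₂=-1.246, ω₂=-6.322
apply F[17]=+10.000 → step 18: x=0.254, v=1.570, θ₁=-0.088, ω₁=-2.246, θ₂=-1.376, ω₂=-6.652
apply F[18]=+10.000 → step 19: x=0.286, v=1.675, θ₁=-0.137, ω₁=-2.594, θ₂=-1.512, ω₂=-6.935
apply F[19]=+10.000 → step 20: x=0.321, v=1.780, θ₁=-0.192, ω₁=-2.976, θ₂=-1.653, ω₂=-7.154
apply F[20]=+10.000 → step 21: x=0.358, v=1.884, θ₁=-0.256, ω₁=-3.388, θ₂=-1.797, ω₂=-7.291
apply F[21]=+10.000 → step 22: x=0.396, v=1.986, θ₁=-0.328, ω₁=-3.822, θ₂=-1.944, ω₂=-7.324
Max |angle| over trajectory = 1.944 rad = 111.4°.

Answer: 111.4°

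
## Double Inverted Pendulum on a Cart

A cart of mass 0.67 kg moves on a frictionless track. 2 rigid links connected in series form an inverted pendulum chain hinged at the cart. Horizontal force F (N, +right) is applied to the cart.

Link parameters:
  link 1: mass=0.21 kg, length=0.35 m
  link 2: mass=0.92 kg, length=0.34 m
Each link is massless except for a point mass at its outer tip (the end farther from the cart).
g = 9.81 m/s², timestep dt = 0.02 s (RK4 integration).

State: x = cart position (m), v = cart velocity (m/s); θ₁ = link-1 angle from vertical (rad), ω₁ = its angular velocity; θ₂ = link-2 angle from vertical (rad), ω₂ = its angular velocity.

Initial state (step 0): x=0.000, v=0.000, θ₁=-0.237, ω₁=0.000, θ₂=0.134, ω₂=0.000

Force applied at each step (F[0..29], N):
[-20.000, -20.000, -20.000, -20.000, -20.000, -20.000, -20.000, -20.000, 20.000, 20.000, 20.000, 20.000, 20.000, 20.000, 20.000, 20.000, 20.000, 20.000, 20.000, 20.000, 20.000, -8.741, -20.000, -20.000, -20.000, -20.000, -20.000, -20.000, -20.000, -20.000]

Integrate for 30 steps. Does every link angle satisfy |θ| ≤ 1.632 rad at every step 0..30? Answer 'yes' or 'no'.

Answer: no

Derivation:
apply F[0]=-20.000 → step 1: x=-0.005, v=-0.520, θ₁=-0.232, ω₁=0.486, θ₂=0.145, ω₂=1.128
apply F[1]=-20.000 → step 2: x=-0.021, v=-1.049, θ₁=-0.217, ω₁=1.070, θ₂=0.179, ω₂=2.196
apply F[2]=-20.000 → step 3: x=-0.047, v=-1.596, θ₁=-0.188, ω₁=1.853, θ₂=0.232, ω₂=3.128
apply F[3]=-20.000 → step 4: x=-0.085, v=-2.163, θ₁=-0.141, ω₁=2.941, θ₂=0.302, ω₂=3.823
apply F[4]=-20.000 → step 5: x=-0.134, v=-2.751, θ₁=-0.068, ω₁=4.441, θ₂=0.383, ω₂=4.133
apply F[5]=-20.000 → step 6: x=-0.195, v=-3.347, θ₁=0.040, ω₁=6.468, θ₂=0.464, ω₂=3.823
apply F[6]=-20.000 → step 7: x=-0.268, v=-3.898, θ₁=0.195, ω₁=9.081, θ₂=0.529, ω₂=2.567
apply F[7]=-20.000 → step 8: x=-0.349, v=-4.218, θ₁=0.404, ω₁=11.704, θ₂=0.560, ω₂=0.514
apply F[8]=+20.000 → step 9: x=-0.425, v=-3.407, θ₁=0.624, ω₁=10.178, θ₂=0.566, ω₂=0.245
apply F[9]=+20.000 → step 10: x=-0.487, v=-2.749, θ₁=0.815, ω₁=9.052, θ₂=0.572, ω₂=0.350
apply F[10]=+20.000 → step 11: x=-0.536, v=-2.178, θ₁=0.990, ω₁=8.561, θ₂=0.578, ω₂=0.242
apply F[11]=+20.000 → step 12: x=-0.574, v=-1.632, θ₁=1.160, ω₁=8.489, θ₂=0.581, ω₂=-0.014
apply F[12]=+20.000 → step 13: x=-0.601, v=-1.078, θ₁=1.331, ω₁=8.680, θ₂=0.578, ω₂=-0.279
apply F[13]=+20.000 → step 14: x=-0.617, v=-0.504, θ₁=1.508, ω₁=9.070, θ₂=0.570, ω₂=-0.440
apply F[14]=+20.000 → step 15: x=-0.621, v=0.099, θ₁=1.695, ω₁=9.663, θ₂=0.561, ω₂=-0.388
apply F[15]=+20.000 → step 16: x=-0.613, v=0.739, θ₁=1.897, ω₁=10.518, θ₂=0.557, ω₂=0.007
apply F[16]=+20.000 → step 17: x=-0.591, v=1.428, θ₁=2.119, ω₁=11.767, θ₂=0.565, ω₂=0.961
apply F[17]=+20.000 → step 18: x=-0.555, v=2.184, θ₁=2.371, ω₁=13.648, θ₂=0.602, ω₂=2.883
apply F[18]=+20.000 → step 19: x=-0.503, v=3.016, θ₁=2.671, ω₁=16.473, θ₂=0.692, ω₂=6.557
apply F[19]=+20.000 → step 20: x=-0.435, v=3.828, θ₁=3.036, ω₁=20.014, θ₂=0.883, ω₂=13.016
apply F[20]=+20.000 → step 21: x=-0.352, v=4.324, θ₁=3.457, ω₁=21.268, θ₂=1.224, ω₂=20.837
apply F[21]=-8.741 → step 22: x=-0.270, v=3.934, θ₁=3.823, ω₁=14.677, θ₂=1.674, ω₂=23.149
apply F[22]=-20.000 → step 23: x=-0.196, v=3.510, θ₁=4.026, ω₁=5.759, θ₂=2.119, ω₂=21.136
apply F[23]=-20.000 → step 24: x=-0.130, v=3.057, θ₁=4.061, ω₁=-2.039, θ₂=2.522, ω₂=19.477
apply F[24]=-20.000 → step 25: x=-0.075, v=2.339, θ₁=3.944, ω₁=-10.117, θ₂=2.917, ω₂=20.860
apply F[25]=-20.000 → step 26: x=-0.045, v=-0.423, θ₁=3.585, ω₁=-31.034, θ₂=3.434, ω₂=33.897
apply F[26]=-20.000 → step 27: x=-0.092, v=-3.512, θ₁=3.108, ω₁=-15.146, θ₂=3.820, ω₂=5.084
apply F[27]=-20.000 → step 28: x=-0.167, v=-3.979, θ₁=2.826, ω₁=-13.381, θ₂=3.861, ω₂=-0.667
apply F[28]=-20.000 → step 29: x=-0.250, v=-4.340, θ₁=2.568, ω₁=-12.351, θ₂=3.800, ω₂=-5.384
apply F[29]=-20.000 → step 30: x=-0.340, v=-4.641, θ₁=2.335, ω₁=-10.832, θ₂=3.649, ω₂=-9.567
Max |angle| over trajectory = 4.061 rad; bound = 1.632 → exceeded.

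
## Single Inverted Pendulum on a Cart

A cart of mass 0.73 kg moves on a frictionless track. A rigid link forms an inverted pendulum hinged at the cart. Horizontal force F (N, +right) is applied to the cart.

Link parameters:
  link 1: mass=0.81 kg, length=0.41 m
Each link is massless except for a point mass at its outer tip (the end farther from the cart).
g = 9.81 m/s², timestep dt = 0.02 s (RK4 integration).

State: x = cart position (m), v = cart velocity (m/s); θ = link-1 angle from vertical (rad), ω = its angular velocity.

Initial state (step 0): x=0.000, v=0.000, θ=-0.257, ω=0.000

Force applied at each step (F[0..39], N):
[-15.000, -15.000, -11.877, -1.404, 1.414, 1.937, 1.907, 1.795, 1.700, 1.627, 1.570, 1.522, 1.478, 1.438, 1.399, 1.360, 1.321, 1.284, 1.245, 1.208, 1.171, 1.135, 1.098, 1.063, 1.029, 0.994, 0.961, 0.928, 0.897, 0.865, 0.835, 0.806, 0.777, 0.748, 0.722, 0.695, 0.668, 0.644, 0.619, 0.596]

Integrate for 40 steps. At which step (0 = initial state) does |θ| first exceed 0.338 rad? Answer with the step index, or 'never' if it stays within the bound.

Answer: never

Derivation:
apply F[0]=-15.000 → step 1: x=-0.003, v=-0.335, θ=-0.250, ω=0.669
apply F[1]=-15.000 → step 2: x=-0.013, v=-0.676, θ=-0.230, ω=1.363
apply F[2]=-11.877 → step 3: x=-0.030, v=-0.947, θ=-0.197, ω=1.908
apply F[3]=-1.404 → step 4: x=-0.049, v=-0.953, θ=-0.160, ω=1.837
apply F[4]=+1.414 → step 5: x=-0.067, v=-0.889, θ=-0.126, ω=1.614
apply F[5]=+1.937 → step 6: x=-0.084, v=-0.816, θ=-0.096, ω=1.383
apply F[6]=+1.907 → step 7: x=-0.100, v=-0.747, θ=-0.070, ω=1.178
apply F[7]=+1.795 → step 8: x=-0.114, v=-0.686, θ=-0.048, ω=1.001
apply F[8]=+1.700 → step 9: x=-0.127, v=-0.631, θ=-0.030, ω=0.849
apply F[9]=+1.627 → step 10: x=-0.139, v=-0.582, θ=-0.014, ω=0.719
apply F[10]=+1.570 → step 11: x=-0.151, v=-0.538, θ=-0.001, ω=0.607
apply F[11]=+1.522 → step 12: x=-0.161, v=-0.497, θ=0.010, ω=0.510
apply F[12]=+1.478 → step 13: x=-0.170, v=-0.460, θ=0.020, ω=0.426
apply F[13]=+1.438 → step 14: x=-0.179, v=-0.425, θ=0.027, ω=0.354
apply F[14]=+1.399 → step 15: x=-0.187, v=-0.394, θ=0.034, ω=0.291
apply F[15]=+1.360 → step 16: x=-0.195, v=-0.365, θ=0.039, ω=0.237
apply F[16]=+1.321 → step 17: x=-0.202, v=-0.337, θ=0.043, ω=0.191
apply F[17]=+1.284 → step 18: x=-0.209, v=-0.312, θ=0.047, ω=0.150
apply F[18]=+1.245 → step 19: x=-0.215, v=-0.288, θ=0.049, ω=0.116
apply F[19]=+1.208 → step 20: x=-0.220, v=-0.266, θ=0.051, ω=0.086
apply F[20]=+1.171 → step 21: x=-0.225, v=-0.246, θ=0.053, ω=0.061
apply F[21]=+1.135 → step 22: x=-0.230, v=-0.226, θ=0.054, ω=0.039
apply F[22]=+1.098 → step 23: x=-0.234, v=-0.208, θ=0.054, ω=0.020
apply F[23]=+1.063 → step 24: x=-0.238, v=-0.191, θ=0.055, ω=0.004
apply F[24]=+1.029 → step 25: x=-0.242, v=-0.174, θ=0.055, ω=-0.009
apply F[25]=+0.994 → step 26: x=-0.245, v=-0.159, θ=0.054, ω=-0.020
apply F[26]=+0.961 → step 27: x=-0.248, v=-0.145, θ=0.054, ω=-0.030
apply F[27]=+0.928 → step 28: x=-0.251, v=-0.131, θ=0.053, ω=-0.038
apply F[28]=+0.897 → step 29: x=-0.254, v=-0.118, θ=0.052, ω=-0.044
apply F[29]=+0.865 → step 30: x=-0.256, v=-0.105, θ=0.051, ω=-0.050
apply F[30]=+0.835 → step 31: x=-0.258, v=-0.094, θ=0.050, ω=-0.054
apply F[31]=+0.806 → step 32: x=-0.260, v=-0.082, θ=0.049, ω=-0.058
apply F[32]=+0.777 → step 33: x=-0.261, v=-0.072, θ=0.048, ω=-0.061
apply F[33]=+0.748 → step 34: x=-0.262, v=-0.061, θ=0.047, ω=-0.063
apply F[34]=+0.722 → step 35: x=-0.264, v=-0.052, θ=0.046, ω=-0.064
apply F[35]=+0.695 → step 36: x=-0.264, v=-0.042, θ=0.044, ω=-0.065
apply F[36]=+0.668 → step 37: x=-0.265, v=-0.034, θ=0.043, ω=-0.066
apply F[37]=+0.644 → step 38: x=-0.266, v=-0.025, θ=0.042, ω=-0.066
apply F[38]=+0.619 → step 39: x=-0.266, v=-0.017, θ=0.040, ω=-0.066
apply F[39]=+0.596 → step 40: x=-0.266, v=-0.009, θ=0.039, ω=-0.066
max |θ| = 0.257 ≤ 0.338 over all 41 states.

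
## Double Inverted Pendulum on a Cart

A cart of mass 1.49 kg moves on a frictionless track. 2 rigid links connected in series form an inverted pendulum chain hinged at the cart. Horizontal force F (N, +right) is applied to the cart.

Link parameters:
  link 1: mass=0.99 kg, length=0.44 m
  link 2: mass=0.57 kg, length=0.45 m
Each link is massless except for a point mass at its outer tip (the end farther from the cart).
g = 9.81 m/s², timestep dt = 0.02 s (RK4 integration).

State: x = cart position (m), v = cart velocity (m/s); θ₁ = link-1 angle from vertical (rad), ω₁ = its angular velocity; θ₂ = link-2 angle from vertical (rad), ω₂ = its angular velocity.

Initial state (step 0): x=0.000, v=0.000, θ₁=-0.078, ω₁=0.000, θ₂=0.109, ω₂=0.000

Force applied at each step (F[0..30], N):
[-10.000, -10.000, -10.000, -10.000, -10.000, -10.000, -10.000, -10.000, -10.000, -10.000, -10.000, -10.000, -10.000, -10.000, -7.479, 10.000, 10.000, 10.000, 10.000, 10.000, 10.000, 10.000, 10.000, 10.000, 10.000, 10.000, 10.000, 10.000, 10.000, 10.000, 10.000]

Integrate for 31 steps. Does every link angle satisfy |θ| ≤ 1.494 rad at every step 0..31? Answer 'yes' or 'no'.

apply F[0]=-10.000 → step 1: x=-0.001, v=-0.118, θ₁=-0.076, ω₁=0.185, θ₂=0.110, ω₂=0.130
apply F[1]=-10.000 → step 2: x=-0.005, v=-0.237, θ₁=-0.071, ω₁=0.374, θ₂=0.114, ω₂=0.260
apply F[2]=-10.000 → step 3: x=-0.011, v=-0.357, θ₁=-0.061, ω₁=0.572, θ₂=0.121, ω₂=0.386
apply F[3]=-10.000 → step 4: x=-0.019, v=-0.480, θ₁=-0.048, ω₁=0.782, θ₂=0.130, ω₂=0.507
apply F[4]=-10.000 → step 5: x=-0.030, v=-0.607, θ₁=-0.030, ω₁=1.010, θ₂=0.141, ω₂=0.622
apply F[5]=-10.000 → step 6: x=-0.043, v=-0.738, θ₁=-0.007, ω₁=1.260, θ₂=0.154, ω₂=0.728
apply F[6]=-10.000 → step 7: x=-0.059, v=-0.873, θ₁=0.021, ω₁=1.536, θ₂=0.170, ω₂=0.823
apply F[7]=-10.000 → step 8: x=-0.078, v=-1.013, θ₁=0.055, ω₁=1.843, θ₂=0.187, ω₂=0.902
apply F[8]=-10.000 → step 9: x=-0.100, v=-1.159, θ₁=0.095, ω₁=2.184, θ₂=0.206, ω₂=0.965
apply F[9]=-10.000 → step 10: x=-0.125, v=-1.308, θ₁=0.142, ω₁=2.558, θ₂=0.226, ω₂=1.007
apply F[10]=-10.000 → step 11: x=-0.152, v=-1.459, θ₁=0.197, ω₁=2.964, θ₂=0.246, ω₂=1.030
apply F[11]=-10.000 → step 12: x=-0.183, v=-1.609, θ₁=0.261, ω₁=3.393, θ₂=0.267, ω₂=1.037
apply F[12]=-10.000 → step 13: x=-0.217, v=-1.751, θ₁=0.333, ω₁=3.833, θ₂=0.288, ω₂=1.036
apply F[13]=-10.000 → step 14: x=-0.253, v=-1.880, θ₁=0.414, ω₁=4.267, θ₂=0.308, ω₂=1.040
apply F[14]=-7.479 → step 15: x=-0.291, v=-1.963, θ₁=0.503, ω₁=4.625, θ₂=0.329, ω₂=1.059
apply F[15]=+10.000 → step 16: x=-0.330, v=-1.848, θ₁=0.596, ω₁=4.641, θ₂=0.350, ω₂=1.034
apply F[16]=+10.000 → step 17: x=-0.365, v=-1.732, θ₁=0.689, ω₁=4.706, θ₂=0.371, ω₂=1.005
apply F[17]=+10.000 → step 18: x=-0.399, v=-1.613, θ₁=0.784, ω₁=4.812, θ₂=0.390, ω₂=0.979
apply F[18]=+10.000 → step 19: x=-0.430, v=-1.488, θ₁=0.882, ω₁=4.953, θ₂=0.410, ω₂=0.962
apply F[19]=+10.000 → step 20: x=-0.458, v=-1.353, θ₁=0.983, ω₁=5.124, θ₂=0.429, ω₂=0.963
apply F[20]=+10.000 → step 21: x=-0.484, v=-1.206, θ₁=1.087, ω₁=5.325, θ₂=0.448, ω₂=0.991
apply F[21]=+10.000 → step 22: x=-0.506, v=-1.045, θ₁=1.196, ω₁=5.555, θ₂=0.469, ω₂=1.053
apply F[22]=+10.000 → step 23: x=-0.526, v=-0.867, θ₁=1.309, ω₁=5.817, θ₂=0.491, ω₂=1.161
apply F[23]=+10.000 → step 24: x=-0.541, v=-0.669, θ₁=1.429, ω₁=6.114, θ₂=0.516, ω₂=1.327
apply F[24]=+10.000 → step 25: x=-0.552, v=-0.448, θ₁=1.554, ω₁=6.455, θ₂=0.544, ω₂=1.566
apply F[25]=+10.000 → step 26: x=-0.559, v=-0.200, θ₁=1.687, ω₁=6.849, θ₂=0.579, ω₂=1.898
apply F[26]=+10.000 → step 27: x=-0.560, v=0.078, θ₁=1.829, ω₁=7.307, θ₂=0.621, ω₂=2.349
apply F[27]=+10.000 → step 28: x=-0.555, v=0.393, θ₁=1.980, ω₁=7.843, θ₂=0.674, ω₂=2.959
apply F[28]=+10.000 → step 29: x=-0.544, v=0.748, θ₁=2.143, ω₁=8.469, θ₂=0.741, ω₂=3.779
apply F[29]=+10.000 → step 30: x=-0.525, v=1.145, θ₁=2.319, ω₁=9.186, θ₂=0.827, ω₂=4.887
apply F[30]=+10.000 → step 31: x=-0.498, v=1.574, θ₁=2.511, ω₁=9.954, θ₂=0.939, ω₂=6.378
Max |angle| over trajectory = 2.511 rad; bound = 1.494 → exceeded.

Answer: no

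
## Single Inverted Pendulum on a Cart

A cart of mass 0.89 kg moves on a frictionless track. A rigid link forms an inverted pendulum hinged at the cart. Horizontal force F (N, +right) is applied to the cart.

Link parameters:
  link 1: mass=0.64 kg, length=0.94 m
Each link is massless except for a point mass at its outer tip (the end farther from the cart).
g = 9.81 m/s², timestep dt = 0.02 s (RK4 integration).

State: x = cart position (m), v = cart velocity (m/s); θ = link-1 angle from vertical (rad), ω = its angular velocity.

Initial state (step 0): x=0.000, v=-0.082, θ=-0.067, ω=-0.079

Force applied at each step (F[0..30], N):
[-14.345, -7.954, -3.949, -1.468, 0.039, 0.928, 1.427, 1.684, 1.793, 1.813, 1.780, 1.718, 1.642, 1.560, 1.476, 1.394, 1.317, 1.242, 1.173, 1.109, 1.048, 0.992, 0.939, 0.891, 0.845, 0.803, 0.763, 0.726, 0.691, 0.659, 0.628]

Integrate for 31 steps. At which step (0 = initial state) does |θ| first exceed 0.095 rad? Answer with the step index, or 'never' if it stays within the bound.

Answer: never

Derivation:
apply F[0]=-14.345 → step 1: x=-0.005, v=-0.394, θ=-0.065, ω=0.238
apply F[1]=-7.954 → step 2: x=-0.014, v=-0.564, θ=-0.059, ω=0.405
apply F[2]=-3.949 → step 3: x=-0.026, v=-0.645, θ=-0.050, ω=0.480
apply F[3]=-1.468 → step 4: x=-0.040, v=-0.671, θ=-0.040, ω=0.499
apply F[4]=+0.039 → step 5: x=-0.053, v=-0.666, θ=-0.031, ω=0.485
apply F[5]=+0.928 → step 6: x=-0.066, v=-0.641, θ=-0.021, ω=0.454
apply F[6]=+1.427 → step 7: x=-0.078, v=-0.607, θ=-0.012, ω=0.414
apply F[7]=+1.684 → step 8: x=-0.090, v=-0.568, θ=-0.005, ω=0.371
apply F[8]=+1.793 → step 9: x=-0.101, v=-0.527, θ=0.002, ω=0.327
apply F[9]=+1.813 → step 10: x=-0.111, v=-0.487, θ=0.008, ω=0.286
apply F[10]=+1.780 → step 11: x=-0.121, v=-0.449, θ=0.014, ω=0.248
apply F[11]=+1.718 → step 12: x=-0.129, v=-0.413, θ=0.018, ω=0.212
apply F[12]=+1.642 → step 13: x=-0.137, v=-0.379, θ=0.022, ω=0.180
apply F[13]=+1.560 → step 14: x=-0.144, v=-0.347, θ=0.026, ω=0.152
apply F[14]=+1.476 → step 15: x=-0.151, v=-0.318, θ=0.028, ω=0.126
apply F[15]=+1.394 → step 16: x=-0.157, v=-0.290, θ=0.031, ω=0.104
apply F[16]=+1.317 → step 17: x=-0.163, v=-0.265, θ=0.033, ω=0.083
apply F[17]=+1.242 → step 18: x=-0.168, v=-0.242, θ=0.034, ω=0.066
apply F[18]=+1.173 → step 19: x=-0.172, v=-0.221, θ=0.035, ω=0.050
apply F[19]=+1.109 → step 20: x=-0.177, v=-0.201, θ=0.036, ω=0.037
apply F[20]=+1.048 → step 21: x=-0.180, v=-0.182, θ=0.037, ω=0.025
apply F[21]=+0.992 → step 22: x=-0.184, v=-0.165, θ=0.037, ω=0.014
apply F[22]=+0.939 → step 23: x=-0.187, v=-0.150, θ=0.037, ω=0.005
apply F[23]=+0.891 → step 24: x=-0.190, v=-0.135, θ=0.037, ω=-0.003
apply F[24]=+0.845 → step 25: x=-0.193, v=-0.121, θ=0.037, ω=-0.010
apply F[25]=+0.803 → step 26: x=-0.195, v=-0.108, θ=0.037, ω=-0.015
apply F[26]=+0.763 → step 27: x=-0.197, v=-0.096, θ=0.037, ω=-0.021
apply F[27]=+0.726 → step 28: x=-0.199, v=-0.085, θ=0.036, ω=-0.025
apply F[28]=+0.691 → step 29: x=-0.200, v=-0.075, θ=0.036, ω=-0.028
apply F[29]=+0.659 → step 30: x=-0.202, v=-0.065, θ=0.035, ω=-0.031
apply F[30]=+0.628 → step 31: x=-0.203, v=-0.056, θ=0.034, ω=-0.034
max |θ| = 0.067 ≤ 0.095 over all 32 states.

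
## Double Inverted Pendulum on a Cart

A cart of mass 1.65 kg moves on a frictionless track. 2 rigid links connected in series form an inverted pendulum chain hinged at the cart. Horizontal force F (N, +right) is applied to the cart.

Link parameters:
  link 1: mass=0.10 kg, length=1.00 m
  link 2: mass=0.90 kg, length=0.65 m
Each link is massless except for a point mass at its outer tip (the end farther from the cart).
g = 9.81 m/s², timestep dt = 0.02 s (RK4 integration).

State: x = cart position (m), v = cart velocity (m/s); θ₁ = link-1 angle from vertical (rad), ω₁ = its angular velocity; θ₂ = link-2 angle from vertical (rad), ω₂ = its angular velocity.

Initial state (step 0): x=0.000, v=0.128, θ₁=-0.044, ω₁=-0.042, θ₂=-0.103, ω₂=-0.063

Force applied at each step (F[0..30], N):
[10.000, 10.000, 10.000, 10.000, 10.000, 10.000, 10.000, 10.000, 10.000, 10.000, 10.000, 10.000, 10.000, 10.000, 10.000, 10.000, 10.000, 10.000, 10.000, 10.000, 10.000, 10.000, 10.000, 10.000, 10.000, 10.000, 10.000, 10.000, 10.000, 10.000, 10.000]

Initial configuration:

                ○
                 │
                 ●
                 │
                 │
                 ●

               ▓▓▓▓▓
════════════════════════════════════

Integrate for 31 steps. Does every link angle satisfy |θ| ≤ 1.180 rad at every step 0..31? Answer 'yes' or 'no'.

apply F[0]=+10.000 → step 1: x=0.004, v=0.254, θ₁=-0.045, ω₁=-0.078, θ₂=-0.106, ω₂=-0.232
apply F[1]=+10.000 → step 2: x=0.010, v=0.380, θ₁=-0.047, ω₁=-0.111, θ₂=-0.112, ω₂=-0.408
apply F[2]=+10.000 → step 3: x=0.019, v=0.507, θ₁=-0.050, ω₁=-0.136, θ₂=-0.122, ω₂=-0.597
apply F[3]=+10.000 → step 4: x=0.030, v=0.634, θ₁=-0.052, ω₁=-0.152, θ₂=-0.136, ω₂=-0.805
apply F[4]=+10.000 → step 5: x=0.044, v=0.760, θ₁=-0.056, ω₁=-0.154, θ₂=-0.155, ω₂=-1.037
apply F[5]=+10.000 → step 6: x=0.061, v=0.887, θ₁=-0.059, ω₁=-0.143, θ₂=-0.178, ω₂=-1.297
apply F[6]=+10.000 → step 7: x=0.080, v=1.013, θ₁=-0.061, ω₁=-0.118, θ₂=-0.207, ω₂=-1.584
apply F[7]=+10.000 → step 8: x=0.101, v=1.139, θ₁=-0.063, ω₁=-0.084, θ₂=-0.241, ω₂=-1.890
apply F[8]=+10.000 → step 9: x=0.125, v=1.264, θ₁=-0.065, ω₁=-0.053, θ₂=-0.282, ω₂=-2.202
apply F[9]=+10.000 → step 10: x=0.152, v=1.389, θ₁=-0.065, ω₁=-0.034, θ₂=-0.330, ω₂=-2.504
apply F[10]=+10.000 → step 11: x=0.181, v=1.512, θ₁=-0.066, ω₁=-0.039, θ₂=-0.382, ω₂=-2.780
apply F[11]=+10.000 → step 12: x=0.212, v=1.636, θ₁=-0.067, ω₁=-0.075, θ₂=-0.440, ω₂=-3.022
apply F[12]=+10.000 → step 13: x=0.246, v=1.758, θ₁=-0.069, ω₁=-0.144, θ₂=-0.503, ω₂=-3.229
apply F[13]=+10.000 → step 14: x=0.283, v=1.880, θ₁=-0.073, ω₁=-0.246, θ₂=-0.569, ω₂=-3.404
apply F[14]=+10.000 → step 15: x=0.322, v=2.003, θ₁=-0.079, ω₁=-0.380, θ₂=-0.639, ω₂=-3.550
apply F[15]=+10.000 → step 16: x=0.363, v=2.124, θ₁=-0.089, ω₁=-0.544, θ₂=-0.711, ω₂=-3.673
apply F[16]=+10.000 → step 17: x=0.407, v=2.246, θ₁=-0.101, ω₁=-0.735, θ₂=-0.786, ω₂=-3.774
apply F[17]=+10.000 → step 18: x=0.453, v=2.368, θ₁=-0.118, ω₁=-0.954, θ₂=-0.862, ω₂=-3.855
apply F[18]=+10.000 → step 19: x=0.501, v=2.490, θ₁=-0.140, ω₁=-1.198, θ₂=-0.940, ω₂=-3.913
apply F[19]=+10.000 → step 20: x=0.552, v=2.611, θ₁=-0.166, ω₁=-1.468, θ₂=-1.018, ω₂=-3.947
apply F[20]=+10.000 → step 21: x=0.606, v=2.732, θ₁=-0.199, ω₁=-1.761, θ₂=-1.097, ω₂=-3.950
apply F[21]=+10.000 → step 22: x=0.662, v=2.853, θ₁=-0.237, ω₁=-2.078, θ₂=-1.176, ω₂=-3.917
apply F[22]=+10.000 → step 23: x=0.720, v=2.974, θ₁=-0.282, ω₁=-2.415, θ₂=-1.254, ω₂=-3.839
apply F[23]=+10.000 → step 24: x=0.781, v=3.093, θ₁=-0.334, ω₁=-2.770, θ₂=-1.329, ω₂=-3.705
apply F[24]=+10.000 → step 25: x=0.844, v=3.211, θ₁=-0.393, ω₁=-3.142, θ₂=-1.402, ω₂=-3.503
apply F[25]=+10.000 → step 26: x=0.909, v=3.326, θ₁=-0.459, ω₁=-3.529, θ₂=-1.469, ω₂=-3.220
apply F[26]=+10.000 → step 27: x=0.977, v=3.439, θ₁=-0.534, ω₁=-3.932, θ₂=-1.530, ω₂=-2.838
apply F[27]=+10.000 → step 28: x=1.046, v=3.547, θ₁=-0.617, ω₁=-4.358, θ₂=-1.582, ω₂=-2.339
apply F[28]=+10.000 → step 29: x=1.118, v=3.649, θ₁=-0.708, ω₁=-4.821, θ₂=-1.622, ω₂=-1.693
apply F[29]=+10.000 → step 30: x=1.192, v=3.741, θ₁=-0.810, ω₁=-5.353, θ₂=-1.648, ω₂=-0.851
apply F[30]=+10.000 → step 31: x=1.268, v=3.813, θ₁=-0.924, ω₁=-6.022, θ₂=-1.654, ω₂=0.284
Max |angle| over trajectory = 1.654 rad; bound = 1.180 → exceeded.

Answer: no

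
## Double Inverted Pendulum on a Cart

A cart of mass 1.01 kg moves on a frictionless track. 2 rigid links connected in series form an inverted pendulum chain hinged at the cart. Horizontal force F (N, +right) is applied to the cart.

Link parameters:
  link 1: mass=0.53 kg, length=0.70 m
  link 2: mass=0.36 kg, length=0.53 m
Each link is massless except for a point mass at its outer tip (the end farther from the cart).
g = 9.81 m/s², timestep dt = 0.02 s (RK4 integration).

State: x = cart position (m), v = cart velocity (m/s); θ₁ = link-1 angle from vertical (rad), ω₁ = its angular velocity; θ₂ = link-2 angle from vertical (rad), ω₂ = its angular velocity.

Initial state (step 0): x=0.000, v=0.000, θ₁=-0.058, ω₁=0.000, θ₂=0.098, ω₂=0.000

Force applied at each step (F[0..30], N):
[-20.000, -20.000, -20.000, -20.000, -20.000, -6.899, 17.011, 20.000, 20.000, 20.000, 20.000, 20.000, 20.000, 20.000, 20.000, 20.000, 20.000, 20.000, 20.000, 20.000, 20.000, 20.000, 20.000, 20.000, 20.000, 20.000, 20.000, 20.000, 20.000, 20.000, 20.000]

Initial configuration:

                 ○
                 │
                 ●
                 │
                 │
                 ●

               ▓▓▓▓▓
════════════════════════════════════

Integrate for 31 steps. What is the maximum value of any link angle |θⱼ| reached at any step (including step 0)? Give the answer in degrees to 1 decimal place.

apply F[0]=-20.000 → step 1: x=-0.004, v=-0.385, θ₁=-0.053, ω₁=0.503, θ₂=0.099, ω₂=0.104
apply F[1]=-20.000 → step 2: x=-0.015, v=-0.773, θ₁=-0.038, ω₁=1.015, θ₂=0.102, ω₂=0.198
apply F[2]=-20.000 → step 3: x=-0.035, v=-1.165, θ₁=-0.012, ω₁=1.544, θ₂=0.107, ω₂=0.272
apply F[3]=-20.000 → step 4: x=-0.062, v=-1.562, θ₁=0.024, ω₁=2.097, θ₂=0.113, ω₂=0.321
apply F[4]=-20.000 → step 5: x=-0.097, v=-1.961, θ₁=0.072, ω₁=2.674, θ₂=0.119, ω₂=0.343
apply F[5]=-6.899 → step 6: x=-0.138, v=-2.104, θ₁=0.128, ω₁=2.903, θ₂=0.126, ω₂=0.349
apply F[6]=+17.011 → step 7: x=-0.177, v=-1.787, θ₁=0.182, ω₁=2.502, θ₂=0.133, ω₂=0.337
apply F[7]=+20.000 → step 8: x=-0.209, v=-1.425, θ₁=0.227, ω₁=2.066, θ₂=0.140, ω₂=0.295
apply F[8]=+20.000 → step 9: x=-0.234, v=-1.077, θ₁=0.264, ω₁=1.675, θ₂=0.145, ω₂=0.221
apply F[9]=+20.000 → step 10: x=-0.252, v=-0.741, θ₁=0.294, ω₁=1.323, θ₂=0.148, ω₂=0.117
apply F[10]=+20.000 → step 11: x=-0.264, v=-0.415, θ₁=0.318, ω₁=1.003, θ₂=0.149, ω₂=-0.013
apply F[11]=+20.000 → step 12: x=-0.269, v=-0.096, θ₁=0.335, ω₁=0.707, θ₂=0.148, ω₂=-0.166
apply F[12]=+20.000 → step 13: x=-0.268, v=0.218, θ₁=0.346, ω₁=0.429, θ₂=0.143, ω₂=-0.337
apply F[13]=+20.000 → step 14: x=-0.260, v=0.530, θ₁=0.352, ω₁=0.162, θ₂=0.134, ω₂=-0.523
apply F[14]=+20.000 → step 15: x=-0.246, v=0.840, θ₁=0.352, ω₁=-0.099, θ₂=0.122, ω₂=-0.720
apply F[15]=+20.000 → step 16: x=-0.226, v=1.152, θ₁=0.348, ω₁=-0.361, θ₂=0.105, ω₂=-0.927
apply F[16]=+20.000 → step 17: x=-0.200, v=1.468, θ₁=0.338, ω₁=-0.630, θ₂=0.085, ω₂=-1.138
apply F[17]=+20.000 → step 18: x=-0.168, v=1.789, θ₁=0.323, ω₁=-0.912, θ₂=0.060, ω₂=-1.351
apply F[18]=+20.000 → step 19: x=-0.129, v=2.117, θ₁=0.301, ω₁=-1.213, θ₂=0.031, ω₂=-1.561
apply F[19]=+20.000 → step 20: x=-0.083, v=2.454, θ₁=0.274, ω₁=-1.541, θ₂=-0.003, ω₂=-1.762
apply F[20]=+20.000 → step 21: x=-0.030, v=2.802, θ₁=0.240, ω₁=-1.902, θ₂=-0.040, ω₂=-1.946
apply F[21]=+20.000 → step 22: x=0.029, v=3.163, θ₁=0.198, ω₁=-2.305, θ₂=-0.080, ω₂=-2.105
apply F[22]=+20.000 → step 23: x=0.096, v=3.538, θ₁=0.147, ω₁=-2.755, θ₂=-0.124, ω₂=-2.227
apply F[23]=+20.000 → step 24: x=0.171, v=3.924, θ₁=0.087, ω₁=-3.257, θ₂=-0.169, ω₂=-2.300
apply F[24]=+20.000 → step 25: x=0.253, v=4.319, θ₁=0.016, ω₁=-3.809, θ₂=-0.215, ω₂=-2.315
apply F[25]=+20.000 → step 26: x=0.344, v=4.713, θ₁=-0.066, ω₁=-4.399, θ₂=-0.261, ω₂=-2.269
apply F[26]=+20.000 → step 27: x=0.442, v=5.091, θ₁=-0.160, ω₁=-5.000, θ₂=-0.306, ω₂=-2.176
apply F[27]=+20.000 → step 28: x=0.547, v=5.433, θ₁=-0.265, ω₁=-5.571, θ₂=-0.348, ω₂=-2.072
apply F[28]=+20.000 → step 29: x=0.659, v=5.718, θ₁=-0.382, ω₁=-6.064, θ₂=-0.389, ω₂=-2.017
apply F[29]=+20.000 → step 30: x=0.775, v=5.931, θ₁=-0.507, ω₁=-6.443, θ₂=-0.430, ω₂=-2.071
apply F[30]=+20.000 → step 31: x=0.895, v=6.073, θ₁=-0.639, ω₁=-6.699, θ₂=-0.473, ω₂=-2.277
Max |angle| over trajectory = 0.639 rad = 36.6°.

Answer: 36.6°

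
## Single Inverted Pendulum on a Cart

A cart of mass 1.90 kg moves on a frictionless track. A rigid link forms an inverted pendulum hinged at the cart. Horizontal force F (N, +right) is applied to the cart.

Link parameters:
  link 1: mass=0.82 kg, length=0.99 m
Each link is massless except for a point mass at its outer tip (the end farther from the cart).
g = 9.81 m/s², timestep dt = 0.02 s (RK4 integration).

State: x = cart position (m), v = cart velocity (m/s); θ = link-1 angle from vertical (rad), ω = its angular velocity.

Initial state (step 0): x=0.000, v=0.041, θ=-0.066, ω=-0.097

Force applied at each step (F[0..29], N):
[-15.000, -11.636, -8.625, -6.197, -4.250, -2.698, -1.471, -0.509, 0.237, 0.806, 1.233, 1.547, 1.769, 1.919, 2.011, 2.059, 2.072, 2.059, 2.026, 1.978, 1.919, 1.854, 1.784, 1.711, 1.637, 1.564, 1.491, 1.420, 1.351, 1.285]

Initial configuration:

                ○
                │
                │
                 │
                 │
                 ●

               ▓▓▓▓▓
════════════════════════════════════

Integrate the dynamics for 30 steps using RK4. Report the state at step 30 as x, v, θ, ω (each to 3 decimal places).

Answer: x=-0.170, v=-0.096, θ=0.028, ω=0.001

Derivation:
apply F[0]=-15.000 → step 1: x=-0.001, v=-0.111, θ=-0.067, ω=0.043
apply F[1]=-11.636 → step 2: x=-0.004, v=-0.228, θ=-0.065, ω=0.148
apply F[2]=-8.625 → step 3: x=-0.009, v=-0.313, θ=-0.061, ω=0.221
apply F[3]=-6.197 → step 4: x=-0.016, v=-0.373, θ=-0.056, ω=0.270
apply F[4]=-4.250 → step 5: x=-0.024, v=-0.414, θ=-0.050, ω=0.300
apply F[5]=-2.698 → step 6: x=-0.033, v=-0.438, θ=-0.044, ω=0.316
apply F[6]=-1.471 → step 7: x=-0.042, v=-0.450, θ=-0.038, ω=0.320
apply F[7]=-0.509 → step 8: x=-0.051, v=-0.452, θ=-0.031, ω=0.315
apply F[8]=+0.237 → step 9: x=-0.060, v=-0.448, θ=-0.025, ω=0.305
apply F[9]=+0.806 → step 10: x=-0.068, v=-0.437, θ=-0.019, ω=0.290
apply F[10]=+1.233 → step 11: x=-0.077, v=-0.423, θ=-0.014, ω=0.272
apply F[11]=+1.547 → step 12: x=-0.085, v=-0.406, θ=-0.008, ω=0.253
apply F[12]=+1.769 → step 13: x=-0.093, v=-0.387, θ=-0.004, ω=0.232
apply F[13]=+1.919 → step 14: x=-0.101, v=-0.366, θ=0.001, ω=0.211
apply F[14]=+2.011 → step 15: x=-0.108, v=-0.345, θ=0.005, ω=0.191
apply F[15]=+2.059 → step 16: x=-0.115, v=-0.324, θ=0.008, ω=0.171
apply F[16]=+2.072 → step 17: x=-0.121, v=-0.303, θ=0.012, ω=0.151
apply F[17]=+2.059 → step 18: x=-0.127, v=-0.283, θ=0.014, ω=0.133
apply F[18]=+2.026 → step 19: x=-0.132, v=-0.263, θ=0.017, ω=0.116
apply F[19]=+1.978 → step 20: x=-0.137, v=-0.243, θ=0.019, ω=0.100
apply F[20]=+1.919 → step 21: x=-0.142, v=-0.225, θ=0.021, ω=0.086
apply F[21]=+1.854 → step 22: x=-0.146, v=-0.207, θ=0.023, ω=0.072
apply F[22]=+1.784 → step 23: x=-0.150, v=-0.190, θ=0.024, ω=0.060
apply F[23]=+1.711 → step 24: x=-0.154, v=-0.174, θ=0.025, ω=0.049
apply F[24]=+1.637 → step 25: x=-0.157, v=-0.159, θ=0.026, ω=0.038
apply F[25]=+1.564 → step 26: x=-0.160, v=-0.145, θ=0.027, ω=0.029
apply F[26]=+1.491 → step 27: x=-0.163, v=-0.132, θ=0.027, ω=0.021
apply F[27]=+1.420 → step 28: x=-0.166, v=-0.119, θ=0.027, ω=0.014
apply F[28]=+1.351 → step 29: x=-0.168, v=-0.107, θ=0.028, ω=0.007
apply F[29]=+1.285 → step 30: x=-0.170, v=-0.096, θ=0.028, ω=0.001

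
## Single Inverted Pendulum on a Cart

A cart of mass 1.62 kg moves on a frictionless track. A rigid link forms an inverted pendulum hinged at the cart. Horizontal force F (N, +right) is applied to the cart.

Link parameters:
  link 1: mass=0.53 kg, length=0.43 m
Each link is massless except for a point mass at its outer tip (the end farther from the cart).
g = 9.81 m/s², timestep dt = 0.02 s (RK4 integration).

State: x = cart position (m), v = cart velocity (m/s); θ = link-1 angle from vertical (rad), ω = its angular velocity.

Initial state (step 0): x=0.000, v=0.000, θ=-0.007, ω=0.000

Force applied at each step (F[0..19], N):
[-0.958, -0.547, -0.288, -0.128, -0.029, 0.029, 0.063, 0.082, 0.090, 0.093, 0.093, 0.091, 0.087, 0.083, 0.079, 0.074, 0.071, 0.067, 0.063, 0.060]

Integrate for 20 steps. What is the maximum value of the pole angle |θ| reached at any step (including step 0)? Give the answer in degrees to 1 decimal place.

Answer: 0.4°

Derivation:
apply F[0]=-0.958 → step 1: x=-0.000, v=-0.011, θ=-0.007, ω=0.023
apply F[1]=-0.547 → step 2: x=-0.000, v=-0.018, θ=-0.006, ω=0.035
apply F[2]=-0.288 → step 3: x=-0.001, v=-0.021, θ=-0.005, ω=0.040
apply F[3]=-0.128 → step 4: x=-0.001, v=-0.022, θ=-0.005, ω=0.040
apply F[4]=-0.029 → step 5: x=-0.002, v=-0.022, θ=-0.004, ω=0.039
apply F[5]=+0.029 → step 6: x=-0.002, v=-0.022, θ=-0.003, ω=0.036
apply F[6]=+0.063 → step 7: x=-0.003, v=-0.021, θ=-0.002, ω=0.032
apply F[7]=+0.082 → step 8: x=-0.003, v=-0.020, θ=-0.002, ω=0.029
apply F[8]=+0.090 → step 9: x=-0.003, v=-0.018, θ=-0.001, ω=0.025
apply F[9]=+0.093 → step 10: x=-0.004, v=-0.017, θ=-0.001, ω=0.022
apply F[10]=+0.093 → step 11: x=-0.004, v=-0.016, θ=-0.000, ω=0.019
apply F[11]=+0.091 → step 12: x=-0.004, v=-0.015, θ=-0.000, ω=0.016
apply F[12]=+0.087 → step 13: x=-0.005, v=-0.014, θ=0.000, ω=0.014
apply F[13]=+0.083 → step 14: x=-0.005, v=-0.013, θ=0.001, ω=0.012
apply F[14]=+0.079 → step 15: x=-0.005, v=-0.012, θ=0.001, ω=0.010
apply F[15]=+0.074 → step 16: x=-0.005, v=-0.011, θ=0.001, ω=0.008
apply F[16]=+0.071 → step 17: x=-0.006, v=-0.010, θ=0.001, ω=0.007
apply F[17]=+0.067 → step 18: x=-0.006, v=-0.009, θ=0.001, ω=0.005
apply F[18]=+0.063 → step 19: x=-0.006, v=-0.009, θ=0.001, ω=0.004
apply F[19]=+0.060 → step 20: x=-0.006, v=-0.008, θ=0.001, ω=0.003
Max |angle| over trajectory = 0.007 rad = 0.4°.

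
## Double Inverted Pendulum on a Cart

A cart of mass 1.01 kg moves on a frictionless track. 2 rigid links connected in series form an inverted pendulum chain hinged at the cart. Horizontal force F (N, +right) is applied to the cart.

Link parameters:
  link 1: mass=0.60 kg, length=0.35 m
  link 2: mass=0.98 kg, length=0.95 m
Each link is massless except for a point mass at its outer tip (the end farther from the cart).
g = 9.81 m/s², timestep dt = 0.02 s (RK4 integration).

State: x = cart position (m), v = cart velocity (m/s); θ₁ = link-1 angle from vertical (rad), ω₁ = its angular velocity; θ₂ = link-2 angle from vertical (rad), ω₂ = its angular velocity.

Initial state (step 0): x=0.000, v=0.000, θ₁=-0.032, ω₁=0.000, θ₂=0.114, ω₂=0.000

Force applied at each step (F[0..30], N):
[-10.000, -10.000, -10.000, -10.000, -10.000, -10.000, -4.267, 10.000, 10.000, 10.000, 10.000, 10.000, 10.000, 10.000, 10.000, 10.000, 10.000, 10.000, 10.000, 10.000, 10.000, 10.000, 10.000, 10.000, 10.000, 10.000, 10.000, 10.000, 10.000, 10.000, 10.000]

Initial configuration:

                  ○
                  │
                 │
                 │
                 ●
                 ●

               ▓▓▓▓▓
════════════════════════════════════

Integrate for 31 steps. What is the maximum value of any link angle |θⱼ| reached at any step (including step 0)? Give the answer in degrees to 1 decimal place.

Answer: 207.0°

Derivation:
apply F[0]=-10.000 → step 1: x=-0.002, v=-0.189, θ₁=-0.028, ω₁=0.392, θ₂=0.115, ω₂=0.078
apply F[1]=-10.000 → step 2: x=-0.008, v=-0.380, θ₁=-0.016, ω₁=0.802, θ₂=0.117, ω₂=0.152
apply F[2]=-10.000 → step 3: x=-0.017, v=-0.576, θ₁=0.004, ω₁=1.252, θ₂=0.121, ω₂=0.216
apply F[3]=-10.000 → step 4: x=-0.031, v=-0.779, θ₁=0.034, ω₁=1.758, θ₂=0.126, ω₂=0.266
apply F[4]=-10.000 → step 5: x=-0.048, v=-0.990, θ₁=0.075, ω₁=2.336, θ₂=0.131, ω₂=0.298
apply F[5]=-10.000 → step 6: x=-0.070, v=-1.206, θ₁=0.128, ω₁=2.989, θ₂=0.137, ω₂=0.310
apply F[6]=-4.267 → step 7: x=-0.095, v=-1.317, θ₁=0.192, ω₁=3.397, θ₂=0.144, ω₂=0.305
apply F[7]=+10.000 → step 8: x=-0.120, v=-1.170, θ₁=0.257, ω₁=3.166, θ₂=0.149, ω₂=0.273
apply F[8]=+10.000 → step 9: x=-0.142, v=-1.039, θ₁=0.319, ω₁=3.064, θ₂=0.154, ω₂=0.215
apply F[9]=+10.000 → step 10: x=-0.162, v=-0.922, θ₁=0.381, ω₁=3.072, θ₂=0.158, ω₂=0.135
apply F[10]=+10.000 → step 11: x=-0.179, v=-0.812, θ₁=0.443, ω₁=3.168, θ₂=0.160, ω₂=0.038
apply F[11]=+10.000 → step 12: x=-0.194, v=-0.706, θ₁=0.508, ω₁=3.332, θ₂=0.159, ω₂=-0.073
apply F[12]=+10.000 → step 13: x=-0.208, v=-0.600, θ₁=0.576, ω₁=3.545, θ₂=0.157, ω₂=-0.191
apply F[13]=+10.000 → step 14: x=-0.218, v=-0.490, θ₁=0.650, ω₁=3.790, θ₂=0.152, ω₂=-0.311
apply F[14]=+10.000 → step 15: x=-0.227, v=-0.373, θ₁=0.728, ω₁=4.053, θ₂=0.144, ω₂=-0.427
apply F[15]=+10.000 → step 16: x=-0.233, v=-0.246, θ₁=0.812, ω₁=4.327, θ₂=0.135, ω₂=-0.535
apply F[16]=+10.000 → step 17: x=-0.237, v=-0.110, θ₁=0.901, ω₁=4.606, θ₂=0.123, ω₂=-0.630
apply F[17]=+10.000 → step 18: x=-0.238, v=0.039, θ₁=0.996, ω₁=4.894, θ₂=0.109, ω₂=-0.710
apply F[18]=+10.000 → step 19: x=-0.235, v=0.200, θ₁=1.097, ω₁=5.193, θ₂=0.095, ω₂=-0.770
apply F[19]=+10.000 → step 20: x=-0.229, v=0.375, θ₁=1.204, ω₁=5.514, θ₂=0.079, ω₂=-0.809
apply F[20]=+10.000 → step 21: x=-0.220, v=0.566, θ₁=1.318, ω₁=5.869, θ₂=0.062, ω₂=-0.822
apply F[21]=+10.000 → step 22: x=-0.207, v=0.775, θ₁=1.439, ω₁=6.277, θ₂=0.046, ω₂=-0.803
apply F[22]=+10.000 → step 23: x=-0.189, v=1.005, θ₁=1.570, ω₁=6.763, θ₂=0.031, ω₂=-0.746
apply F[23]=+10.000 → step 24: x=-0.166, v=1.265, θ₁=1.711, ω₁=7.366, θ₂=0.017, ω₂=-0.637
apply F[24]=+10.000 → step 25: x=-0.138, v=1.564, θ₁=1.865, ω₁=8.151, θ₂=0.006, ω₂=-0.458
apply F[25]=+10.000 → step 26: x=-0.103, v=1.922, θ₁=2.039, ω₁=9.228, θ₂=-0.001, ω₂=-0.174
apply F[26]=+10.000 → step 27: x=-0.061, v=2.376, θ₁=2.238, ω₁=10.812, θ₂=-0.000, ω₂=0.279
apply F[27]=+10.000 → step 28: x=-0.007, v=2.999, θ₁=2.477, ω₁=13.362, θ₂=0.012, ω₂=1.037
apply F[28]=+10.000 → step 29: x=0.061, v=3.908, θ₁=2.785, ω₁=17.776, θ₂=0.045, ω₂=2.368
apply F[29]=+10.000 → step 30: x=0.149, v=4.651, θ₁=3.194, ω₁=22.345, θ₂=0.110, ω₂=3.899
apply F[30]=+10.000 → step 31: x=0.235, v=3.790, θ₁=3.613, ω₁=18.589, θ₂=0.183, ω₂=3.102
Max |angle| over trajectory = 3.613 rad = 207.0°.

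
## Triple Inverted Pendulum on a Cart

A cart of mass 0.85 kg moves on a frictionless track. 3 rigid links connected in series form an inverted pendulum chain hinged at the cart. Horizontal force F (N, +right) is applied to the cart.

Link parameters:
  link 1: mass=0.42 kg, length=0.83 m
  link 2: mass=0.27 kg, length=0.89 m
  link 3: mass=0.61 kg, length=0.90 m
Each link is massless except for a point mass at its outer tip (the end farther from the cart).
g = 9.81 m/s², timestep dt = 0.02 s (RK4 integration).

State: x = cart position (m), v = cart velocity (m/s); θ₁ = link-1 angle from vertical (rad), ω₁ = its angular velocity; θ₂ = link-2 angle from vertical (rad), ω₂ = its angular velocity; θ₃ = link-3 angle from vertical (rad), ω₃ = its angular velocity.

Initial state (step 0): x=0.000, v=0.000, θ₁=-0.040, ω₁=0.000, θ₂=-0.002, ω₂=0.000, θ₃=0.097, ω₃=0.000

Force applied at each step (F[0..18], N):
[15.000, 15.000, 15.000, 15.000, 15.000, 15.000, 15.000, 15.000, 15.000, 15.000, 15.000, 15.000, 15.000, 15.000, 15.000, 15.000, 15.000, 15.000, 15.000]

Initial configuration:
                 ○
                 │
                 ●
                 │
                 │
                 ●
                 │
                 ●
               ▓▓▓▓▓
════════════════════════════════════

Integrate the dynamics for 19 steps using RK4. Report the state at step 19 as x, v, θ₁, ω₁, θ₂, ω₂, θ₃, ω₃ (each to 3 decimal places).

apply F[0]=+15.000 → step 1: x=0.004, v=0.364, θ₁=-0.045, ω₁=-0.466, θ₂=-0.002, ω₂=-0.020, θ₃=0.098, ω₃=0.063
apply F[1]=+15.000 → step 2: x=0.015, v=0.730, θ₁=-0.059, ω₁=-0.938, θ₂=-0.003, ω₂=-0.034, θ₃=0.099, ω₃=0.123
apply F[2]=+15.000 → step 3: x=0.033, v=1.098, θ₁=-0.082, ω₁=-1.420, θ₂=-0.003, ω₂=-0.038, θ₃=0.102, ω₃=0.176
apply F[3]=+15.000 → step 4: x=0.059, v=1.467, θ₁=-0.116, ω₁=-1.911, θ₂=-0.004, ω₂=-0.032, θ₃=0.106, ω₃=0.218
apply F[4]=+15.000 → step 5: x=0.092, v=1.833, θ₁=-0.159, ω₁=-2.400, θ₂=-0.005, ω₂=-0.021, θ₃=0.111, ω₃=0.243
apply F[5]=+15.000 → step 6: x=0.132, v=2.188, θ₁=-0.211, ω₁=-2.868, θ₂=-0.005, ω₂=-0.018, θ₃=0.116, ω₃=0.247
apply F[6]=+15.000 → step 7: x=0.179, v=2.525, θ₁=-0.273, ω₁=-3.294, θ₂=-0.006, ω₂=-0.040, θ₃=0.121, ω₃=0.229
apply F[7]=+15.000 → step 8: x=0.233, v=2.836, θ₁=-0.343, ω₁=-3.659, θ₂=-0.007, ω₂=-0.106, θ₃=0.125, ω₃=0.189
apply F[8]=+15.000 → step 9: x=0.292, v=3.118, θ₁=-0.419, ω₁=-3.954, θ₂=-0.010, ω₂=-0.227, θ₃=0.128, ω₃=0.132
apply F[9]=+15.000 → step 10: x=0.357, v=3.369, θ₁=-0.500, ω₁=-4.185, θ₂=-0.016, ω₂=-0.404, θ₃=0.130, ω₃=0.064
apply F[10]=+15.000 → step 11: x=0.427, v=3.592, θ₁=-0.586, ω₁=-4.360, θ₂=-0.027, ω₂=-0.635, θ₃=0.131, ω₃=-0.014
apply F[11]=+15.000 → step 12: x=0.501, v=3.791, θ₁=-0.675, ω₁=-4.490, θ₂=-0.042, ω₂=-0.911, θ₃=0.130, ω₃=-0.098
apply F[12]=+15.000 → step 13: x=0.578, v=3.967, θ₁=-0.765, ω₁=-4.585, θ₂=-0.063, ω₂=-1.225, θ₃=0.127, ω₃=-0.190
apply F[13]=+15.000 → step 14: x=0.659, v=4.123, θ₁=-0.858, ω₁=-4.651, θ₂=-0.091, ω₂=-1.569, θ₃=0.122, ω₃=-0.290
apply F[14]=+15.000 → step 15: x=0.743, v=4.262, θ₁=-0.951, ω₁=-4.692, θ₂=-0.126, ω₂=-1.935, θ₃=0.115, ω₃=-0.403
apply F[15]=+15.000 → step 16: x=0.830, v=4.384, θ₁=-1.045, ω₁=-4.708, θ₂=-0.169, ω₂=-2.317, θ₃=0.106, ω₃=-0.530
apply F[16]=+15.000 → step 17: x=0.918, v=4.493, θ₁=-1.139, ω₁=-4.699, θ₂=-0.219, ω₂=-2.707, θ₃=0.094, ω₃=-0.678
apply F[17]=+15.000 → step 18: x=1.009, v=4.589, θ₁=-1.233, ω₁=-4.664, θ₂=-0.277, ω₂=-3.097, θ₃=0.079, ω₃=-0.852
apply F[18]=+15.000 → step 19: x=1.102, v=4.675, θ₁=-1.326, ω₁=-4.600, θ₂=-0.343, ω₂=-3.482, θ₃=0.059, ω₃=-1.057

Answer: x=1.102, v=4.675, θ₁=-1.326, ω₁=-4.600, θ₂=-0.343, ω₂=-3.482, θ₃=0.059, ω₃=-1.057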